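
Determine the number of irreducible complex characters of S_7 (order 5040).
15

Proof sketch: The number of irreducible complex representations of a finite group equals its number of conjugacy classes. Conjugacy classes in S_7 correspond to cycle types, i.e. partitions of 7; there are p(7) = 15 of them, so S_7 (order 5040) has exactly 15 irreducible complex representations.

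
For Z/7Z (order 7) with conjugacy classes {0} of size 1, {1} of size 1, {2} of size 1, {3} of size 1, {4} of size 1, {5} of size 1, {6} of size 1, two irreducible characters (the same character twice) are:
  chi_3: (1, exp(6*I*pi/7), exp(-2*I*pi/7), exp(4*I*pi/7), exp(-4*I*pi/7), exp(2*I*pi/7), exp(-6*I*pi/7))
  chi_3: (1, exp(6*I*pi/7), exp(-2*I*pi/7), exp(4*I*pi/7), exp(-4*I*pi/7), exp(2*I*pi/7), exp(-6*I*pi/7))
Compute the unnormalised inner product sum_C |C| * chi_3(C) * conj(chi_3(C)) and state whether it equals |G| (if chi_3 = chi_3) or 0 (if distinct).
Sum = 7 = |G| = 7; so <chi_3, chi_3> = 1 (norm-1 confirms irreducibility).

Reasoning: Compute term by term over conjugacy classes (|C| * chi_3(C) * conj(chi_3(C))):
  1*(1)*conj(1) + 1*(exp(6*I*pi/7))*conj(exp(6*I*pi/7)) + 1*(exp(-2*I*pi/7))*conj(exp(-2*I*pi/7)) + 1*(exp(4*I*pi/7))*conj(exp(4*I*pi/7)) + 1*(exp(-4*I*pi/7))*conj(exp(-4*I*pi/7)) + 1*(exp(2*I*pi/7))*conj(exp(2*I*pi/7)) + 1*(exp(-6*I*pi/7))*conj(exp(-6*I*pi/7))
  = (1) + (1) + (1) + (1) + (1) + (1) + (1)
  = 7.
(Exp terms are combined using exp(i*s)*conj(exp(i*t)) = exp(i*(s-t)), and sums of them are collapsed using the identity that for every m > 1 the m distinct m-th roots of unity sum to 0, e.g. 1 + exp(2*I*pi/3) + exp(-2*I*pi/3) = 0.)
Dividing by |G| = 7 gives 7/7 = 1, matching the row-orthogonality relation <chi_3, chi_3> = [chi_3 = chi_3].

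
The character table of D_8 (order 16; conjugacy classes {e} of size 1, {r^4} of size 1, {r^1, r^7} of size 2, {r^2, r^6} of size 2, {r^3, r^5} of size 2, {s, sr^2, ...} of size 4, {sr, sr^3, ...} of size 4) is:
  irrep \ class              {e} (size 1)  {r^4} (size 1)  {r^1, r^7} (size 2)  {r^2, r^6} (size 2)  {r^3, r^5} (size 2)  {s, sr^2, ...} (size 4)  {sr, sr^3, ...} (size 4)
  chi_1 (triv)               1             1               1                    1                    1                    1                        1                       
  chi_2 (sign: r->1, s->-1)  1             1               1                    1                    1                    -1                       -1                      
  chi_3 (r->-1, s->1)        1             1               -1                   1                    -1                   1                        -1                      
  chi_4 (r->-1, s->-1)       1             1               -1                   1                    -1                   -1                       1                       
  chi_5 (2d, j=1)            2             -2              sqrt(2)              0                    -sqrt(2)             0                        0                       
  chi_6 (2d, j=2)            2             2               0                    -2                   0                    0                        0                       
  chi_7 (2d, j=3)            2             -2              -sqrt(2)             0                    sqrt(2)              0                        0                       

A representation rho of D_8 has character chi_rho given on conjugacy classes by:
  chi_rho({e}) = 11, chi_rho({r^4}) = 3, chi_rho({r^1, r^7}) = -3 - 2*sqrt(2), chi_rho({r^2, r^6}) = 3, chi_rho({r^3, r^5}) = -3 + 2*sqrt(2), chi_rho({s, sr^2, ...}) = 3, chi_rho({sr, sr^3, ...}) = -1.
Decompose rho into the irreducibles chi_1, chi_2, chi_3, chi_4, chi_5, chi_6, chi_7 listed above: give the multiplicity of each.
Multiplicities: chi_1: 1, chi_2: 0, chi_3: 3, chi_4: 1, chi_5: 0, chi_6: 1, chi_7: 2.

Explanation: Use <chi_rho, chi> = (1/|G|) sum_C |C| * chi_rho(C) * conj(chi(C)) with |G| = 16 for each irreducible chi in the table:
  <chi_rho, chi_1> = (1/16)[1*(11)*conj(1) + 1*(3)*conj(1) + 2*(-3 - 2*sqrt(2))*conj(1) + 2*(3)*conj(1) + 2*(-3 + 2*sqrt(2))*conj(1) + 4*(3)*conj(1) + 4*(-1)*conj(1)]
      = (1/16)[(11) + (3) + (-6 - 4*sqrt(2)) + (6) + (-6 + 4*sqrt(2)) + (12) + (-4)] = 16/16 = 1
  <chi_rho, chi_2> = (1/16)[1*(11)*conj(1) + 1*(3)*conj(1) + 2*(-3 - 2*sqrt(2))*conj(1) + 2*(3)*conj(1) + 2*(-3 + 2*sqrt(2))*conj(1) + 4*(3)*conj(-1) + 4*(-1)*conj(-1)]
      = (1/16)[(11) + (3) + (-6 - 4*sqrt(2)) + (6) + (-6 + 4*sqrt(2)) + (-12) + (4)] = 0/16 = 0
  <chi_rho, chi_3> = (1/16)[1*(11)*conj(1) + 1*(3)*conj(1) + 2*(-3 - 2*sqrt(2))*conj(-1) + 2*(3)*conj(1) + 2*(-3 + 2*sqrt(2))*conj(-1) + 4*(3)*conj(1) + 4*(-1)*conj(-1)]
      = (1/16)[(11) + (3) + (4*sqrt(2) + 6) + (6) + (6 - 4*sqrt(2)) + (12) + (4)] = 48/16 = 3
  <chi_rho, chi_4> = (1/16)[1*(11)*conj(1) + 1*(3)*conj(1) + 2*(-3 - 2*sqrt(2))*conj(-1) + 2*(3)*conj(1) + 2*(-3 + 2*sqrt(2))*conj(-1) + 4*(3)*conj(-1) + 4*(-1)*conj(1)]
      = (1/16)[(11) + (3) + (4*sqrt(2) + 6) + (6) + (6 - 4*sqrt(2)) + (-12) + (-4)] = 16/16 = 1
  <chi_rho, chi_5> = (1/16)[1*(11)*conj(2) + 1*(3)*conj(-2) + 2*(-3 - 2*sqrt(2))*conj(sqrt(2)) + 2*(3)*conj(0) + 2*(-3 + 2*sqrt(2))*conj(-sqrt(2)) + 4*(3)*conj(0) + 4*(-1)*conj(0)]
      = (1/16)[(22) + (-6) + (-6*sqrt(2) - 8) + (0) + (-8 + 6*sqrt(2)) + (0) + (0)] = 0/16 = 0
  <chi_rho, chi_6> = (1/16)[1*(11)*conj(2) + 1*(3)*conj(2) + 2*(-3 - 2*sqrt(2))*conj(0) + 2*(3)*conj(-2) + 2*(-3 + 2*sqrt(2))*conj(0) + 4*(3)*conj(0) + 4*(-1)*conj(0)]
      = (1/16)[(22) + (6) + (0) + (-12) + (0) + (0) + (0)] = 16/16 = 1
  <chi_rho, chi_7> = (1/16)[1*(11)*conj(2) + 1*(3)*conj(-2) + 2*(-3 - 2*sqrt(2))*conj(-sqrt(2)) + 2*(3)*conj(0) + 2*(-3 + 2*sqrt(2))*conj(sqrt(2)) + 4*(3)*conj(0) + 4*(-1)*conj(0)]
      = (1/16)[(22) + (-6) + (8 + 6*sqrt(2)) + (0) + (8 - 6*sqrt(2)) + (0) + (0)] = 32/16 = 2
Dimension check: dim(rho) = sum (mult * dim) = 1*1 + 0*1 + 3*1 + 1*1 + 0*2 + 1*2 + 2*2 = 11 = chi_rho(e) = 11.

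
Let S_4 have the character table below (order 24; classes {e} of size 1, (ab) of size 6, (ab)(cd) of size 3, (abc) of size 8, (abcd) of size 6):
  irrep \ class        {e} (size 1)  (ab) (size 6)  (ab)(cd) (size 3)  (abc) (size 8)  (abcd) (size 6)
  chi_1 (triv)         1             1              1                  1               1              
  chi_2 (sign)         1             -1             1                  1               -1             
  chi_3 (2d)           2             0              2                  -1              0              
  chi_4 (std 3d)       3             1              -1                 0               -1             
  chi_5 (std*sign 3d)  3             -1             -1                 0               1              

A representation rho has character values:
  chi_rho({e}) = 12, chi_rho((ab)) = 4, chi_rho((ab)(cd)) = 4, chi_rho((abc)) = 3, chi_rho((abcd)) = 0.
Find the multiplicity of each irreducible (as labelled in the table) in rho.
Multiplicities: chi_1: 3, chi_2: 1, chi_3: 1, chi_4: 2, chi_5: 0.

Use <chi_rho, chi> = (1/|G|) sum_C |C| * chi_rho(C) * conj(chi(C)) with |G| = 24 for each irreducible chi in the table:
  <chi_rho, chi_1> = (1/24)[1*(12)*conj(1) + 6*(4)*conj(1) + 3*(4)*conj(1) + 8*(3)*conj(1) + 6*(0)*conj(1)]
      = (1/24)[(12) + (24) + (12) + (24) + (0)] = 72/24 = 3
  <chi_rho, chi_2> = (1/24)[1*(12)*conj(1) + 6*(4)*conj(-1) + 3*(4)*conj(1) + 8*(3)*conj(1) + 6*(0)*conj(-1)]
      = (1/24)[(12) + (-24) + (12) + (24) + (0)] = 24/24 = 1
  <chi_rho, chi_3> = (1/24)[1*(12)*conj(2) + 6*(4)*conj(0) + 3*(4)*conj(2) + 8*(3)*conj(-1) + 6*(0)*conj(0)]
      = (1/24)[(24) + (0) + (24) + (-24) + (0)] = 24/24 = 1
  <chi_rho, chi_4> = (1/24)[1*(12)*conj(3) + 6*(4)*conj(1) + 3*(4)*conj(-1) + 8*(3)*conj(0) + 6*(0)*conj(-1)]
      = (1/24)[(36) + (24) + (-12) + (0) + (0)] = 48/24 = 2
  <chi_rho, chi_5> = (1/24)[1*(12)*conj(3) + 6*(4)*conj(-1) + 3*(4)*conj(-1) + 8*(3)*conj(0) + 6*(0)*conj(1)]
      = (1/24)[(36) + (-24) + (-12) + (0) + (0)] = 0/24 = 0
Dimension check: dim(rho) = sum (mult * dim) = 3*1 + 1*1 + 1*2 + 2*3 + 0*3 = 12 = chi_rho(e) = 12.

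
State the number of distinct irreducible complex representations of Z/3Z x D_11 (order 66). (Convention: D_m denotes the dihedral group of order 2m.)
21

Details: The number of irreducible complex representations of a finite group equals its number of conjugacy classes. For a direct product, #classes(G x H) = #classes(G) * #classes(H). Z/3Z has 3 classes (abelian), D_11 has 7 classes, so 3 * 7 = 21, so Z/3Z x D_11 (order 66) has exactly 21 irreducible complex representations.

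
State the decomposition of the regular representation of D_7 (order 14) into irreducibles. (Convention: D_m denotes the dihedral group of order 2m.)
Each irreducible V_i of dimension d_i appears with multiplicity d_i, i.e. rho_reg = (direct sum over all irreducibles V_i) d_i V_i. The irreducible dimensions for D_7 are 1, 1, 2, 2, 2: 2 irreducibles of dimension 1, each with multiplicity 1; 3 irreducibles of dimension 2, each with multiplicity 2. Total dimension 2*1*1 + 3*2*2 = 14 = |G|.

Solution. General theorem: in the regular representation of a finite group G, each irreducible appears with multiplicity equal to its dimension. Check: dim(rho_reg) = sum d_i^2 = 1 + 1 + 4 + 4 + 4 = 14 = |G|.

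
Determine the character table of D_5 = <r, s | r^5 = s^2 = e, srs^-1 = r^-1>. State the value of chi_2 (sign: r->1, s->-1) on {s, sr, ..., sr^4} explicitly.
Conjugacy classes: {e} of size 1, {r^1, r^4} of size 2, {r^2, r^3} of size 2, {s, sr, ..., sr^4} of size 5.
Character table:
  irrep \ class              {e} (size 1)  {r^1, r^4} (size 2)  {r^2, r^3} (size 2)  {s, sr, ..., sr^4} (size 5)
  chi_1 (triv)               1             1                    1                    1                          
  chi_2 (sign: r->1, s->-1)  1             1                    1                    -1                         
  chi_3 (2d, j=1)            2             -1/2 + sqrt(5)/2     -sqrt(5)/2 - 1/2     0                          
  chi_4 (2d, j=2)            2             -sqrt(5)/2 - 1/2     -1/2 + sqrt(5)/2     0                          

Spot check: chi_2 (sign: r->1, s->-1) on {s, sr, ..., sr^4} = -1.

Details: D_5 has order 2*5 = 10 with 4 conjugacy classes, hence 4 irreducibles. Sum of squared dims 1 + 1 + 4 + 4 = 10 = |G|. Linear characters come from the abelianisation; the 2-dimensional irreps have character r^k -> 2*cos(2*pi*j*k/5), reflections -> 0.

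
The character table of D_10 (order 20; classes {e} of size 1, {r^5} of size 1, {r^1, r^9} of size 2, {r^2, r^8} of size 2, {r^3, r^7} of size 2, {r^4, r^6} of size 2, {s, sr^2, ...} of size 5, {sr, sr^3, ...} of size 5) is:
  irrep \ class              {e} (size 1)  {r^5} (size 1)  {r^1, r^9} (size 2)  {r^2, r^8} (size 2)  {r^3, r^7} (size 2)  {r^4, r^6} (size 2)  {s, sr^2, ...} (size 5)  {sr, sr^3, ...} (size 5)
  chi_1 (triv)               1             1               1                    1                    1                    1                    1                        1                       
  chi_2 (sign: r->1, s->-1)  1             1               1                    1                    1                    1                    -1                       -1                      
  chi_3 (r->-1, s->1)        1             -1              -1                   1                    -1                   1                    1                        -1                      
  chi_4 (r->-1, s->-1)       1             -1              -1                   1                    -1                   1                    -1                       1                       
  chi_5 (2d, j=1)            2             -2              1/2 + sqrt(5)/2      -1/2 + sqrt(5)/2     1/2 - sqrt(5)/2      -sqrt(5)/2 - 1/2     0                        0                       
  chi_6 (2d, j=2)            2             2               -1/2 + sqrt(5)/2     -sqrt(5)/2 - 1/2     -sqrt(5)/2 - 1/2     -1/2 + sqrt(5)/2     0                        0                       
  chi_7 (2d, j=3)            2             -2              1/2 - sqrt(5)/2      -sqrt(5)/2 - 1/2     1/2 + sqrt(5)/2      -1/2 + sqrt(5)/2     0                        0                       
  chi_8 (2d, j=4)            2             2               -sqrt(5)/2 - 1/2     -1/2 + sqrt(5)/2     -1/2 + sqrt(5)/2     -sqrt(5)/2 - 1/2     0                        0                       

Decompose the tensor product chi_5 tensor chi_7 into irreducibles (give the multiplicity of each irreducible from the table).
chi_5 tensor chi_7 = chi_6 + chi_8 (all other irreducibles have multiplicity 0).

Why: The character of a tensor product is the pointwise product (chi_5 * chi_7)(C) = chi_5(C) * chi_7(C):
  {e}: (2)*(2), {r^5}: (-2)*(-2), {r^1, r^9}: (1/2 + sqrt(5)/2)*(1/2 - sqrt(5)/2), {r^2, r^8}: (-1/2 + sqrt(5)/2)*(-sqrt(5)/2 - 1/2), {r^3, r^7}: (1/2 - sqrt(5)/2)*(1/2 + sqrt(5)/2), {r^4, r^6}: (-sqrt(5)/2 - 1/2)*(-1/2 + sqrt(5)/2), {s, sr^2, ...}: (0)*(0), {sr, sr^3, ...}: (0)*(0)
so (chi_5 * chi_7) takes values
  {e} -> 4, {r^5} -> 4, {r^1, r^9} -> -1, {r^2, r^8} -> -1, {r^3, r^7} -> -1, {r^4, r^6} -> -1, {s, sr^2, ...} -> 0, {sr, sr^3, ...} -> 0.
Now take the inner product of this character with each irreducible chi from the table, <chi_5*chi_7, chi> = (1/20) sum_C |C| (chi_5*chi_7)(C) conj(chi(C)):
  <chi_5*chi_7, chi_1> = (1/20)[1*(4)*conj(1) + 1*(4)*conj(1) + 2*(-1)*conj(1) + 2*(-1)*conj(1) + 2*(-1)*conj(1) + 2*(-1)*conj(1) + 5*(0)*conj(1) + 5*(0)*conj(1)]
      = (1/20)[(4) + (4) + (-2) + (-2) + (-2) + (-2) + (0) + (0)] = 0/20 = 0
  <chi_5*chi_7, chi_2> = (1/20)[1*(4)*conj(1) + 1*(4)*conj(1) + 2*(-1)*conj(1) + 2*(-1)*conj(1) + 2*(-1)*conj(1) + 2*(-1)*conj(1) + 5*(0)*conj(-1) + 5*(0)*conj(-1)]
      = (1/20)[(4) + (4) + (-2) + (-2) + (-2) + (-2) + (0) + (0)] = 0/20 = 0
  <chi_5*chi_7, chi_3> = (1/20)[1*(4)*conj(1) + 1*(4)*conj(-1) + 2*(-1)*conj(-1) + 2*(-1)*conj(1) + 2*(-1)*conj(-1) + 2*(-1)*conj(1) + 5*(0)*conj(1) + 5*(0)*conj(-1)]
      = (1/20)[(4) + (-4) + (2) + (-2) + (2) + (-2) + (0) + (0)] = 0/20 = 0
  <chi_5*chi_7, chi_4> = (1/20)[1*(4)*conj(1) + 1*(4)*conj(-1) + 2*(-1)*conj(-1) + 2*(-1)*conj(1) + 2*(-1)*conj(-1) + 2*(-1)*conj(1) + 5*(0)*conj(-1) + 5*(0)*conj(1)]
      = (1/20)[(4) + (-4) + (2) + (-2) + (2) + (-2) + (0) + (0)] = 0/20 = 0
  <chi_5*chi_7, chi_5> = (1/20)[1*(4)*conj(2) + 1*(4)*conj(-2) + 2*(-1)*conj(1/2 + sqrt(5)/2) + 2*(-1)*conj(-1/2 + sqrt(5)/2) + 2*(-1)*conj(1/2 - sqrt(5)/2) + 2*(-1)*conj(-sqrt(5)/2 - 1/2) + 5*(0)*conj(0) + 5*(0)*conj(0)]
      = (1/20)[(8) + (-8) + (-sqrt(5) - 1) + (1 - sqrt(5)) + (-1 + sqrt(5)) + (1 + sqrt(5)) + (0) + (0)] = 0/20 = 0
  <chi_5*chi_7, chi_6> = (1/20)[1*(4)*conj(2) + 1*(4)*conj(2) + 2*(-1)*conj(-1/2 + sqrt(5)/2) + 2*(-1)*conj(-sqrt(5)/2 - 1/2) + 2*(-1)*conj(-sqrt(5)/2 - 1/2) + 2*(-1)*conj(-1/2 + sqrt(5)/2) + 5*(0)*conj(0) + 5*(0)*conj(0)]
      = (1/20)[(8) + (8) + (1 - sqrt(5)) + (1 + sqrt(5)) + (1 + sqrt(5)) + (1 - sqrt(5)) + (0) + (0)] = 20/20 = 1
  <chi_5*chi_7, chi_7> = (1/20)[1*(4)*conj(2) + 1*(4)*conj(-2) + 2*(-1)*conj(1/2 - sqrt(5)/2) + 2*(-1)*conj(-sqrt(5)/2 - 1/2) + 2*(-1)*conj(1/2 + sqrt(5)/2) + 2*(-1)*conj(-1/2 + sqrt(5)/2) + 5*(0)*conj(0) + 5*(0)*conj(0)]
      = (1/20)[(8) + (-8) + (-1 + sqrt(5)) + (1 + sqrt(5)) + (-sqrt(5) - 1) + (1 - sqrt(5)) + (0) + (0)] = 0/20 = 0
  <chi_5*chi_7, chi_8> = (1/20)[1*(4)*conj(2) + 1*(4)*conj(2) + 2*(-1)*conj(-sqrt(5)/2 - 1/2) + 2*(-1)*conj(-1/2 + sqrt(5)/2) + 2*(-1)*conj(-1/2 + sqrt(5)/2) + 2*(-1)*conj(-sqrt(5)/2 - 1/2) + 5*(0)*conj(0) + 5*(0)*conj(0)]
      = (1/20)[(8) + (8) + (1 + sqrt(5)) + (1 - sqrt(5)) + (1 - sqrt(5)) + (1 + sqrt(5)) + (0) + (0)] = 20/20 = 1
Hence the multiplicities are chi_6: 1, chi_8: 1. Dimension check: dim(chi_5)*dim(chi_7) = 2*2 = 4 and sum (mult * dim) = 1*2 + 1*2 = 4.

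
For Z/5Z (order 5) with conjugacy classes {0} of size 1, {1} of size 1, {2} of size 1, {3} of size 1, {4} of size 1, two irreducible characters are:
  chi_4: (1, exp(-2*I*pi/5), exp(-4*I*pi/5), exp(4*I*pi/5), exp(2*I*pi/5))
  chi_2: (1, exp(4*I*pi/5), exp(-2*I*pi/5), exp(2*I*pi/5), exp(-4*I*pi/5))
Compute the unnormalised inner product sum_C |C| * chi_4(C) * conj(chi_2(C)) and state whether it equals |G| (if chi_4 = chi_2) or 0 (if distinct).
Sum = 0; so <chi_4, chi_2> = 0 (distinct irreducibles are orthogonal).

Argument: Compute term by term over conjugacy classes (|C| * chi_4(C) * conj(chi_2(C))):
  1*(1)*conj(1) + 1*(exp(-2*I*pi/5))*conj(exp(4*I*pi/5)) + 1*(exp(-4*I*pi/5))*conj(exp(-2*I*pi/5)) + 1*(exp(4*I*pi/5))*conj(exp(2*I*pi/5)) + 1*(exp(2*I*pi/5))*conj(exp(-4*I*pi/5))
  = (1) + (exp(4*I*pi/5)) + (exp(-2*I*pi/5)) + (exp(2*I*pi/5)) + (exp(-4*I*pi/5))
  = 0.
(Exp terms are combined using exp(i*s)*conj(exp(i*t)) = exp(i*(s-t)), and sums of them are collapsed using the identity that for every m > 1 the m distinct m-th roots of unity sum to 0, e.g. 1 + exp(2*I*pi/3) + exp(-2*I*pi/3) = 0.)
Dividing by |G| = 5 gives 0/5 = 0, matching the row-orthogonality relation <chi_4, chi_2> = [chi_4 = chi_2].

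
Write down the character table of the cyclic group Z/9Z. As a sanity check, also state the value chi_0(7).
Character table of Z/9Z (irreps indexed chi_0,...,chi_8 with chi_k(m) = zeta_9^(k*m), zeta_9 = exp(2*pi*i/9)):
  irrep \ class  {0} (size 1)  {1} (size 1)    {2} (size 1)    {3} (size 1)    {4} (size 1)    {5} (size 1)    {6} (size 1)    {7} (size 1)    {8} (size 1)  
  chi_0          1             1               1               1               1               1               1               1               1             
  chi_1          1             exp(2*I*pi/9)   exp(4*I*pi/9)   exp(2*I*pi/3)   exp(8*I*pi/9)   exp(-8*I*pi/9)  exp(-2*I*pi/3)  exp(-4*I*pi/9)  exp(-2*I*pi/9)
  chi_2          1             exp(4*I*pi/9)   exp(8*I*pi/9)   exp(-2*I*pi/3)  exp(-2*I*pi/9)  exp(2*I*pi/9)   exp(2*I*pi/3)   exp(-8*I*pi/9)  exp(-4*I*pi/9)
  chi_3          1             exp(2*I*pi/3)   exp(-2*I*pi/3)  1               exp(2*I*pi/3)   exp(-2*I*pi/3)  1               exp(2*I*pi/3)   exp(-2*I*pi/3)
  chi_4          1             exp(8*I*pi/9)   exp(-2*I*pi/9)  exp(2*I*pi/3)   exp(-4*I*pi/9)  exp(4*I*pi/9)   exp(-2*I*pi/3)  exp(2*I*pi/9)   exp(-8*I*pi/9)
  chi_5          1             exp(-8*I*pi/9)  exp(2*I*pi/9)   exp(-2*I*pi/3)  exp(4*I*pi/9)   exp(-4*I*pi/9)  exp(2*I*pi/3)   exp(-2*I*pi/9)  exp(8*I*pi/9) 
  chi_6          1             exp(-2*I*pi/3)  exp(2*I*pi/3)   1               exp(-2*I*pi/3)  exp(2*I*pi/3)   1               exp(-2*I*pi/3)  exp(2*I*pi/3) 
  chi_7          1             exp(-4*I*pi/9)  exp(-8*I*pi/9)  exp(2*I*pi/3)   exp(2*I*pi/9)   exp(-2*I*pi/9)  exp(-2*I*pi/3)  exp(8*I*pi/9)   exp(4*I*pi/9) 
  chi_8          1             exp(-2*I*pi/9)  exp(-4*I*pi/9)  exp(-2*I*pi/3)  exp(-8*I*pi/9)  exp(8*I*pi/9)   exp(2*I*pi/3)   exp(4*I*pi/9)   exp(2*I*pi/9) 

Spot check: chi_0(7) = zeta_9^(0*7) = zeta_9^0 = 1.

Argument: Z/9Z is abelian, so all 9 irreducible complex representations are 1-dimensional. They are given by chi_k(m) = zeta_9^(k*m) for k = 0,...,8. Row orthogonality: sum_m chi_k(m) conj(chi_l(m)) = 9 * [k = l].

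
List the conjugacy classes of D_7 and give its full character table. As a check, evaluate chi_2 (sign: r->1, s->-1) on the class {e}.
Conjugacy classes: {e} of size 1, {r^1, r^6} of size 2, {r^2, r^5} of size 2, {r^3, r^4} of size 2, {s, sr, ..., sr^6} of size 7.
Character table:
  irrep \ class              {e} (size 1)  {r^1, r^6} (size 2)  {r^2, r^5} (size 2)  {r^3, r^4} (size 2)  {s, sr, ..., sr^6} (size 7)
  chi_1 (triv)               1             1                    1                    1                    1                          
  chi_2 (sign: r->1, s->-1)  1             1                    1                    1                    -1                         
  chi_3 (2d, j=1)            2             2*cos(2*pi/7)        -2*cos(3*pi/7)       -2*cos(pi/7)         0                          
  chi_4 (2d, j=2)            2             -2*cos(3*pi/7)       -2*cos(pi/7)         2*cos(2*pi/7)        0                          
  chi_5 (2d, j=3)            2             -2*cos(pi/7)         2*cos(2*pi/7)        -2*cos(3*pi/7)       0                          

Spot check: chi_2 (sign: r->1, s->-1) on {e} = 1.

Reasoning: D_7 has order 2*7 = 14 with 5 conjugacy classes, hence 5 irreducibles. Sum of squared dims 1 + 1 + 4 + 4 + 4 = 14 = |G|. Linear characters come from the abelianisation; the 2-dimensional irreps have character r^k -> 2*cos(2*pi*j*k/7), reflections -> 0.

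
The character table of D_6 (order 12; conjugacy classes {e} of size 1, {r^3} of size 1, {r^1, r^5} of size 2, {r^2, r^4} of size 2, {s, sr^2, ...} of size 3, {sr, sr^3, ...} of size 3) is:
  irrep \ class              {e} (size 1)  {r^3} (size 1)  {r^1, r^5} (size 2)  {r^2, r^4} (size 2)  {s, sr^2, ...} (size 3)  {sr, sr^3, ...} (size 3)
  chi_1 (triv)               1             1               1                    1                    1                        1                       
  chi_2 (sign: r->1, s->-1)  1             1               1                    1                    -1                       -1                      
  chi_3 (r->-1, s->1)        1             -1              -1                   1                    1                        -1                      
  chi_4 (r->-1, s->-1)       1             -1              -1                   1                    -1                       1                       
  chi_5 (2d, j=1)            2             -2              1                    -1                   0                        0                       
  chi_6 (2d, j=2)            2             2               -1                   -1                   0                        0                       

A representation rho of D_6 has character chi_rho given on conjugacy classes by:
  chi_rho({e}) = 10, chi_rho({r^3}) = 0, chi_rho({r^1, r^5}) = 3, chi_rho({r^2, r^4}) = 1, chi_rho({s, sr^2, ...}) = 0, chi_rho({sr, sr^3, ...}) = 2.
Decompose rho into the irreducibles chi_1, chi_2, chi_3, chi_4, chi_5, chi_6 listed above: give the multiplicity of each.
Multiplicities: chi_1: 2, chi_2: 1, chi_3: 0, chi_4: 1, chi_5: 2, chi_6: 1.

Working: Use <chi_rho, chi> = (1/|G|) sum_C |C| * chi_rho(C) * conj(chi(C)) with |G| = 12 for each irreducible chi in the table:
  <chi_rho, chi_1> = (1/12)[1*(10)*conj(1) + 1*(0)*conj(1) + 2*(3)*conj(1) + 2*(1)*conj(1) + 3*(0)*conj(1) + 3*(2)*conj(1)]
      = (1/12)[(10) + (0) + (6) + (2) + (0) + (6)] = 24/12 = 2
  <chi_rho, chi_2> = (1/12)[1*(10)*conj(1) + 1*(0)*conj(1) + 2*(3)*conj(1) + 2*(1)*conj(1) + 3*(0)*conj(-1) + 3*(2)*conj(-1)]
      = (1/12)[(10) + (0) + (6) + (2) + (0) + (-6)] = 12/12 = 1
  <chi_rho, chi_3> = (1/12)[1*(10)*conj(1) + 1*(0)*conj(-1) + 2*(3)*conj(-1) + 2*(1)*conj(1) + 3*(0)*conj(1) + 3*(2)*conj(-1)]
      = (1/12)[(10) + (0) + (-6) + (2) + (0) + (-6)] = 0/12 = 0
  <chi_rho, chi_4> = (1/12)[1*(10)*conj(1) + 1*(0)*conj(-1) + 2*(3)*conj(-1) + 2*(1)*conj(1) + 3*(0)*conj(-1) + 3*(2)*conj(1)]
      = (1/12)[(10) + (0) + (-6) + (2) + (0) + (6)] = 12/12 = 1
  <chi_rho, chi_5> = (1/12)[1*(10)*conj(2) + 1*(0)*conj(-2) + 2*(3)*conj(1) + 2*(1)*conj(-1) + 3*(0)*conj(0) + 3*(2)*conj(0)]
      = (1/12)[(20) + (0) + (6) + (-2) + (0) + (0)] = 24/12 = 2
  <chi_rho, chi_6> = (1/12)[1*(10)*conj(2) + 1*(0)*conj(2) + 2*(3)*conj(-1) + 2*(1)*conj(-1) + 3*(0)*conj(0) + 3*(2)*conj(0)]
      = (1/12)[(20) + (0) + (-6) + (-2) + (0) + (0)] = 12/12 = 1
Dimension check: dim(rho) = sum (mult * dim) = 2*1 + 1*1 + 0*1 + 1*1 + 2*2 + 1*2 = 10 = chi_rho(e) = 10.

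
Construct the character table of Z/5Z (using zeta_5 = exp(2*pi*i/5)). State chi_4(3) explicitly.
Character table of Z/5Z (irreps indexed chi_0,...,chi_4 with chi_k(m) = zeta_5^(k*m), zeta_5 = exp(2*pi*i/5)):
  irrep \ class  {0} (size 1)  {1} (size 1)    {2} (size 1)    {3} (size 1)    {4} (size 1)  
  chi_0          1             1               1               1               1             
  chi_1          1             exp(2*I*pi/5)   exp(4*I*pi/5)   exp(-4*I*pi/5)  exp(-2*I*pi/5)
  chi_2          1             exp(4*I*pi/5)   exp(-2*I*pi/5)  exp(2*I*pi/5)   exp(-4*I*pi/5)
  chi_3          1             exp(-4*I*pi/5)  exp(2*I*pi/5)   exp(-2*I*pi/5)  exp(4*I*pi/5) 
  chi_4          1             exp(-2*I*pi/5)  exp(-4*I*pi/5)  exp(4*I*pi/5)   exp(2*I*pi/5) 

Spot check: chi_4(3) = zeta_5^(4*3) = zeta_5^12 = exp(4*I*pi/5).

Justification: Z/5Z is abelian, so all 5 irreducible complex representations are 1-dimensional. They are given by chi_k(m) = zeta_5^(k*m) for k = 0,...,4. Row orthogonality: sum_m chi_k(m) conj(chi_l(m)) = 5 * [k = l].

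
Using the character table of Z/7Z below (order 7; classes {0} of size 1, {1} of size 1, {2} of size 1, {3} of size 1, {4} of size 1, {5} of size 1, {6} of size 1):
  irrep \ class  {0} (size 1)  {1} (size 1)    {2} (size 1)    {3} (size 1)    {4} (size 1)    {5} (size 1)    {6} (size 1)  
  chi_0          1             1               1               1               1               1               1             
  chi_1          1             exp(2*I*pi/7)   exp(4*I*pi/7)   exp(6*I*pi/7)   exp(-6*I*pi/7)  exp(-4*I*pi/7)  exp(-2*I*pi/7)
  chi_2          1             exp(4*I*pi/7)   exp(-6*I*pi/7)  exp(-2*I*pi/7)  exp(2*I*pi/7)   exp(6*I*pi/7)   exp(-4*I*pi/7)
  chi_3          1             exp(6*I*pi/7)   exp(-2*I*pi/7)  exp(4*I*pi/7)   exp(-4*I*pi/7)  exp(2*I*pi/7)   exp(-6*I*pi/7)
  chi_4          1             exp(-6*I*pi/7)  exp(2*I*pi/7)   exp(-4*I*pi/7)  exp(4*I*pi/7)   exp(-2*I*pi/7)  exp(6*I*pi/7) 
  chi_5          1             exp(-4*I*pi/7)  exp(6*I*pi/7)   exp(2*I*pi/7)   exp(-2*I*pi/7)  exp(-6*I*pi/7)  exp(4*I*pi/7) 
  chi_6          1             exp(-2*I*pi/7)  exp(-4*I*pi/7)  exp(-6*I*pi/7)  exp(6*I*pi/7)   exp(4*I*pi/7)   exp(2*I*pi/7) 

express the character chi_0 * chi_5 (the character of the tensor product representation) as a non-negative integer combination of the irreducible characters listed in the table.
chi_0 tensor chi_5 = chi_5 (all other irreducibles have multiplicity 0).

Why: The character of a tensor product is the pointwise product (chi_0 * chi_5)(C) = chi_0(C) * chi_5(C):
  {0}: (1)*(1), {1}: (1)*(exp(-4*I*pi/7)), {2}: (1)*(exp(6*I*pi/7)), {3}: (1)*(exp(2*I*pi/7)), {4}: (1)*(exp(-2*I*pi/7)), {5}: (1)*(exp(-6*I*pi/7)), {6}: (1)*(exp(4*I*pi/7))
so (chi_0 * chi_5) takes values
  {0} -> 1, {1} -> exp(-4*I*pi/7), {2} -> exp(6*I*pi/7), {3} -> exp(2*I*pi/7), {4} -> exp(-2*I*pi/7), {5} -> exp(-6*I*pi/7), {6} -> exp(4*I*pi/7).
Now take the inner product of this character with each irreducible chi from the table, <chi_0*chi_5, chi> = (1/7) sum_C |C| (chi_0*chi_5)(C) conj(chi(C)):
  <chi_0*chi_5, chi_0> = (1/7)[1*(1)*conj(1) + 1*(exp(-4*I*pi/7))*conj(1) + 1*(exp(6*I*pi/7))*conj(1) + 1*(exp(2*I*pi/7))*conj(1) + 1*(exp(-2*I*pi/7))*conj(1) + 1*(exp(-6*I*pi/7))*conj(1) + 1*(exp(4*I*pi/7))*conj(1)]
      = (1/7)[(1) + (exp(-4*I*pi/7)) + (exp(6*I*pi/7)) + (exp(2*I*pi/7)) + (exp(-2*I*pi/7)) + (exp(-6*I*pi/7)) + (exp(4*I*pi/7))] = 0/7 = 0
  <chi_0*chi_5, chi_1> = (1/7)[1*(1)*conj(1) + 1*(exp(-4*I*pi/7))*conj(exp(2*I*pi/7)) + 1*(exp(6*I*pi/7))*conj(exp(4*I*pi/7)) + 1*(exp(2*I*pi/7))*conj(exp(6*I*pi/7)) + 1*(exp(-2*I*pi/7))*conj(exp(-6*I*pi/7)) + 1*(exp(-6*I*pi/7))*conj(exp(-4*I*pi/7)) + 1*(exp(4*I*pi/7))*conj(exp(-2*I*pi/7))]
      = (1/7)[(1) + (exp(-6*I*pi/7)) + (exp(2*I*pi/7)) + (exp(-4*I*pi/7)) + (exp(4*I*pi/7)) + (exp(-2*I*pi/7)) + (exp(6*I*pi/7))] = 0/7 = 0
  <chi_0*chi_5, chi_2> = (1/7)[1*(1)*conj(1) + 1*(exp(-4*I*pi/7))*conj(exp(4*I*pi/7)) + 1*(exp(6*I*pi/7))*conj(exp(-6*I*pi/7)) + 1*(exp(2*I*pi/7))*conj(exp(-2*I*pi/7)) + 1*(exp(-2*I*pi/7))*conj(exp(2*I*pi/7)) + 1*(exp(-6*I*pi/7))*conj(exp(6*I*pi/7)) + 1*(exp(4*I*pi/7))*conj(exp(-4*I*pi/7))]
      = (1/7)[(1) + (exp(6*I*pi/7)) + (exp(-2*I*pi/7)) + (exp(4*I*pi/7)) + (exp(-4*I*pi/7)) + (exp(2*I*pi/7)) + (exp(-6*I*pi/7))] = 0/7 = 0
  <chi_0*chi_5, chi_3> = (1/7)[1*(1)*conj(1) + 1*(exp(-4*I*pi/7))*conj(exp(6*I*pi/7)) + 1*(exp(6*I*pi/7))*conj(exp(-2*I*pi/7)) + 1*(exp(2*I*pi/7))*conj(exp(4*I*pi/7)) + 1*(exp(-2*I*pi/7))*conj(exp(-4*I*pi/7)) + 1*(exp(-6*I*pi/7))*conj(exp(2*I*pi/7)) + 1*(exp(4*I*pi/7))*conj(exp(-6*I*pi/7))]
      = (1/7)[(1) + (exp(4*I*pi/7)) + (exp(-6*I*pi/7)) + (exp(-2*I*pi/7)) + (exp(2*I*pi/7)) + (exp(6*I*pi/7)) + (exp(-4*I*pi/7))] = 0/7 = 0
  <chi_0*chi_5, chi_4> = (1/7)[1*(1)*conj(1) + 1*(exp(-4*I*pi/7))*conj(exp(-6*I*pi/7)) + 1*(exp(6*I*pi/7))*conj(exp(2*I*pi/7)) + 1*(exp(2*I*pi/7))*conj(exp(-4*I*pi/7)) + 1*(exp(-2*I*pi/7))*conj(exp(4*I*pi/7)) + 1*(exp(-6*I*pi/7))*conj(exp(-2*I*pi/7)) + 1*(exp(4*I*pi/7))*conj(exp(6*I*pi/7))]
      = (1/7)[(1) + (exp(2*I*pi/7)) + (exp(4*I*pi/7)) + (exp(6*I*pi/7)) + (exp(-6*I*pi/7)) + (exp(-4*I*pi/7)) + (exp(-2*I*pi/7))] = 0/7 = 0
  <chi_0*chi_5, chi_5> = (1/7)[1*(1)*conj(1) + 1*(exp(-4*I*pi/7))*conj(exp(-4*I*pi/7)) + 1*(exp(6*I*pi/7))*conj(exp(6*I*pi/7)) + 1*(exp(2*I*pi/7))*conj(exp(2*I*pi/7)) + 1*(exp(-2*I*pi/7))*conj(exp(-2*I*pi/7)) + 1*(exp(-6*I*pi/7))*conj(exp(-6*I*pi/7)) + 1*(exp(4*I*pi/7))*conj(exp(4*I*pi/7))]
      = (1/7)[(1) + (1) + (1) + (1) + (1) + (1) + (1)] = 7/7 = 1
  <chi_0*chi_5, chi_6> = (1/7)[1*(1)*conj(1) + 1*(exp(-4*I*pi/7))*conj(exp(-2*I*pi/7)) + 1*(exp(6*I*pi/7))*conj(exp(-4*I*pi/7)) + 1*(exp(2*I*pi/7))*conj(exp(-6*I*pi/7)) + 1*(exp(-2*I*pi/7))*conj(exp(6*I*pi/7)) + 1*(exp(-6*I*pi/7))*conj(exp(4*I*pi/7)) + 1*(exp(4*I*pi/7))*conj(exp(2*I*pi/7))]
      = (1/7)[(1) + (exp(-2*I*pi/7)) + (exp(-4*I*pi/7)) + (exp(-6*I*pi/7)) + (exp(6*I*pi/7)) + (exp(4*I*pi/7)) + (exp(2*I*pi/7))] = 0/7 = 0
(Exp terms are combined using exp(i*s)*conj(exp(i*t)) = exp(i*(s-t)), and sums of them are collapsed using the identity that for every m > 1 the m distinct m-th roots of unity sum to 0, e.g. 1 + exp(2*I*pi/3) + exp(-2*I*pi/3) = 0.)
Hence the multiplicities are chi_5: 1. Dimension check: dim(chi_0)*dim(chi_5) = 1*1 = 1 and sum (mult * dim) = 1*1 = 1.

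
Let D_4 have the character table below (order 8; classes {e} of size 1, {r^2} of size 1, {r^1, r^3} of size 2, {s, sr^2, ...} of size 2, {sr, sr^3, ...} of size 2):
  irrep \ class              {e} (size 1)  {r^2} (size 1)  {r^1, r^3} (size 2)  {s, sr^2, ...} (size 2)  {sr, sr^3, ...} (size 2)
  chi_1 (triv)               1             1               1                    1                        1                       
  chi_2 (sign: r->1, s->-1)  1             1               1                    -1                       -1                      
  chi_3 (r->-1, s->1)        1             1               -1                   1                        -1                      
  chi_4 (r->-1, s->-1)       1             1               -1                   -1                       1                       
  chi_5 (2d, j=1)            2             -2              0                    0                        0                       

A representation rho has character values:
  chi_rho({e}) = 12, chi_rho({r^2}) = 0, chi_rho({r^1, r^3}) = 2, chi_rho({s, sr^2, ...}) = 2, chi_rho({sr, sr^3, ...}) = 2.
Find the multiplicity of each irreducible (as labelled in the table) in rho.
Multiplicities: chi_1: 3, chi_2: 1, chi_3: 1, chi_4: 1, chi_5: 3.

Working: Use <chi_rho, chi> = (1/|G|) sum_C |C| * chi_rho(C) * conj(chi(C)) with |G| = 8 for each irreducible chi in the table:
  <chi_rho, chi_1> = (1/8)[1*(12)*conj(1) + 1*(0)*conj(1) + 2*(2)*conj(1) + 2*(2)*conj(1) + 2*(2)*conj(1)]
      = (1/8)[(12) + (0) + (4) + (4) + (4)] = 24/8 = 3
  <chi_rho, chi_2> = (1/8)[1*(12)*conj(1) + 1*(0)*conj(1) + 2*(2)*conj(1) + 2*(2)*conj(-1) + 2*(2)*conj(-1)]
      = (1/8)[(12) + (0) + (4) + (-4) + (-4)] = 8/8 = 1
  <chi_rho, chi_3> = (1/8)[1*(12)*conj(1) + 1*(0)*conj(1) + 2*(2)*conj(-1) + 2*(2)*conj(1) + 2*(2)*conj(-1)]
      = (1/8)[(12) + (0) + (-4) + (4) + (-4)] = 8/8 = 1
  <chi_rho, chi_4> = (1/8)[1*(12)*conj(1) + 1*(0)*conj(1) + 2*(2)*conj(-1) + 2*(2)*conj(-1) + 2*(2)*conj(1)]
      = (1/8)[(12) + (0) + (-4) + (-4) + (4)] = 8/8 = 1
  <chi_rho, chi_5> = (1/8)[1*(12)*conj(2) + 1*(0)*conj(-2) + 2*(2)*conj(0) + 2*(2)*conj(0) + 2*(2)*conj(0)]
      = (1/8)[(24) + (0) + (0) + (0) + (0)] = 24/8 = 3
Dimension check: dim(rho) = sum (mult * dim) = 3*1 + 1*1 + 1*1 + 1*1 + 3*2 = 12 = chi_rho(e) = 12.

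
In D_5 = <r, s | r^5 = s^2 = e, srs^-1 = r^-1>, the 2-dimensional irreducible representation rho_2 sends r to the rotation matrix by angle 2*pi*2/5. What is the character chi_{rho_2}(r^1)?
chi_{rho_2}(r^1) = 2*cos(2*pi*2*1/5) = -sqrt(5)/2 - 1/2

Reasoning: rho_2(r^1) is rotation by angle 2*pi*2*1/5, whose trace is 2*cos(2*pi*2*1/5) = -sqrt(5)/2 - 1/2.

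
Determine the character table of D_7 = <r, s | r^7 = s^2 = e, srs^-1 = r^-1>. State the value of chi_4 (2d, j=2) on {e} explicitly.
Conjugacy classes: {e} of size 1, {r^1, r^6} of size 2, {r^2, r^5} of size 2, {r^3, r^4} of size 2, {s, sr, ..., sr^6} of size 7.
Character table:
  irrep \ class              {e} (size 1)  {r^1, r^6} (size 2)  {r^2, r^5} (size 2)  {r^3, r^4} (size 2)  {s, sr, ..., sr^6} (size 7)
  chi_1 (triv)               1             1                    1                    1                    1                          
  chi_2 (sign: r->1, s->-1)  1             1                    1                    1                    -1                         
  chi_3 (2d, j=1)            2             2*cos(2*pi/7)        -2*cos(3*pi/7)       -2*cos(pi/7)         0                          
  chi_4 (2d, j=2)            2             -2*cos(3*pi/7)       -2*cos(pi/7)         2*cos(2*pi/7)        0                          
  chi_5 (2d, j=3)            2             -2*cos(pi/7)         2*cos(2*pi/7)        -2*cos(3*pi/7)       0                          

Spot check: chi_4 (2d, j=2) on {e} = 2.

Derivation: D_7 has order 2*7 = 14 with 5 conjugacy classes, hence 5 irreducibles. Sum of squared dims 1 + 1 + 4 + 4 + 4 = 14 = |G|. Linear characters come from the abelianisation; the 2-dimensional irreps have character r^k -> 2*cos(2*pi*j*k/7), reflections -> 0.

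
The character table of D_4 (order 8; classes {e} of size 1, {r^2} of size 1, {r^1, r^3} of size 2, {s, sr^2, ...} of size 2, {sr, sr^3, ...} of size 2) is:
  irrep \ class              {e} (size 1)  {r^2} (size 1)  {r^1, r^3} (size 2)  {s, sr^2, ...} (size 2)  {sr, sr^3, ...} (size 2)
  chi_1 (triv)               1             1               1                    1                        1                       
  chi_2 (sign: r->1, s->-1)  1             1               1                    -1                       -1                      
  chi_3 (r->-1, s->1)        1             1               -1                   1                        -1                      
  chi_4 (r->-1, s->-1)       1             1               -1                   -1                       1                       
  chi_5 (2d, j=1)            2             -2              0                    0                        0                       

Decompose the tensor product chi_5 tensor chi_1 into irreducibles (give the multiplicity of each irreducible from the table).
chi_5 tensor chi_1 = chi_5 (all other irreducibles have multiplicity 0).

Justification: The character of a tensor product is the pointwise product (chi_5 * chi_1)(C) = chi_5(C) * chi_1(C):
  {e}: (2)*(1), {r^2}: (-2)*(1), {r^1, r^3}: (0)*(1), {s, sr^2, ...}: (0)*(1), {sr, sr^3, ...}: (0)*(1)
so (chi_5 * chi_1) takes values
  {e} -> 2, {r^2} -> -2, {r^1, r^3} -> 0, {s, sr^2, ...} -> 0, {sr, sr^3, ...} -> 0.
Now take the inner product of this character with each irreducible chi from the table, <chi_5*chi_1, chi> = (1/8) sum_C |C| (chi_5*chi_1)(C) conj(chi(C)):
  <chi_5*chi_1, chi_1> = (1/8)[1*(2)*conj(1) + 1*(-2)*conj(1) + 2*(0)*conj(1) + 2*(0)*conj(1) + 2*(0)*conj(1)]
      = (1/8)[(2) + (-2) + (0) + (0) + (0)] = 0/8 = 0
  <chi_5*chi_1, chi_2> = (1/8)[1*(2)*conj(1) + 1*(-2)*conj(1) + 2*(0)*conj(1) + 2*(0)*conj(-1) + 2*(0)*conj(-1)]
      = (1/8)[(2) + (-2) + (0) + (0) + (0)] = 0/8 = 0
  <chi_5*chi_1, chi_3> = (1/8)[1*(2)*conj(1) + 1*(-2)*conj(1) + 2*(0)*conj(-1) + 2*(0)*conj(1) + 2*(0)*conj(-1)]
      = (1/8)[(2) + (-2) + (0) + (0) + (0)] = 0/8 = 0
  <chi_5*chi_1, chi_4> = (1/8)[1*(2)*conj(1) + 1*(-2)*conj(1) + 2*(0)*conj(-1) + 2*(0)*conj(-1) + 2*(0)*conj(1)]
      = (1/8)[(2) + (-2) + (0) + (0) + (0)] = 0/8 = 0
  <chi_5*chi_1, chi_5> = (1/8)[1*(2)*conj(2) + 1*(-2)*conj(-2) + 2*(0)*conj(0) + 2*(0)*conj(0) + 2*(0)*conj(0)]
      = (1/8)[(4) + (4) + (0) + (0) + (0)] = 8/8 = 1
Hence the multiplicities are chi_5: 1. Dimension check: dim(chi_5)*dim(chi_1) = 2*1 = 2 and sum (mult * dim) = 1*2 = 2.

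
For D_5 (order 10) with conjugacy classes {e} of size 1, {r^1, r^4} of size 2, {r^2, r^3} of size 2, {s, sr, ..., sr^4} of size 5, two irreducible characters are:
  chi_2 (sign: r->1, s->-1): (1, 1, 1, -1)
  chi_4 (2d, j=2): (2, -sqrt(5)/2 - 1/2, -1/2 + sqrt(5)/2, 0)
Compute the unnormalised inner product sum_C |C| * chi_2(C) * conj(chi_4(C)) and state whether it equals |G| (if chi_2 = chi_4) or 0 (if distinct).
Sum = 0; so <chi_2, chi_4> = 0 (distinct irreducibles are orthogonal).

Compute term by term over conjugacy classes (|C| * chi_2(C) * conj(chi_4(C))):
  1*(1)*conj(2) + 2*(1)*conj(-sqrt(5)/2 - 1/2) + 2*(1)*conj(-1/2 + sqrt(5)/2) + 5*(-1)*conj(0)
  = (2) + (-sqrt(5) - 1) + (-1 + sqrt(5)) + (0)
  = 0.
Dividing by |G| = 10 gives 0/10 = 0, matching the row-orthogonality relation <chi_2, chi_4> = [chi_2 = chi_4].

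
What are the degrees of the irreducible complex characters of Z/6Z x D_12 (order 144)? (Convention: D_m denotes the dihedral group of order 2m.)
Dimensions: 1, 1, 1, 1, 1, 1, 1, 1, 1, 1, 1, 1, 1, 1, 1, 1, 1, 1, 1, 1, 1, 1, 1, 1, 2, 2, 2, 2, 2, 2, 2, 2, 2, 2, 2, 2, 2, 2, 2, 2, 2, 2, 2, 2, 2, 2, 2, 2, 2, 2, 2, 2, 2, 2

Derivation: There are 54 irreducibles (= number of conjugacy classes). Their dimensions d_i satisfy sum d_i^2 = |G| = 144: 1 + 1 + 1 + 1 + 1 + 1 + 1 + 1 + 1 + 1 + 1 + 1 + 1 + 1 + 1 + 1 + 1 + 1 + 1 + 1 + 1 + 1 + 1 + 1 + 4 + 4 + 4 + 4 + 4 + 4 + 4 + 4 + 4 + 4 + 4 + 4 + 4 + 4 + 4 + 4 + 4 + 4 + 4 + 4 + 4 + 4 + 4 + 4 + 4 + 4 + 4 + 4 + 4 + 4 = 144. (For the product with Z/6Z: each of the 6 1-dim characters of Z/6Z tensors with each irrep of D_12, giving 6 copies of each D_12-dimension.)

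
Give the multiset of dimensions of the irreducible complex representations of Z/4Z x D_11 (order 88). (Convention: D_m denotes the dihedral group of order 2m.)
Dimensions: 1, 1, 1, 1, 1, 1, 1, 1, 2, 2, 2, 2, 2, 2, 2, 2, 2, 2, 2, 2, 2, 2, 2, 2, 2, 2, 2, 2

Why: There are 28 irreducibles (= number of conjugacy classes). Their dimensions d_i satisfy sum d_i^2 = |G| = 88: 1 + 1 + 1 + 1 + 1 + 1 + 1 + 1 + 4 + 4 + 4 + 4 + 4 + 4 + 4 + 4 + 4 + 4 + 4 + 4 + 4 + 4 + 4 + 4 + 4 + 4 + 4 + 4 = 88. (For the product with Z/4Z: each of the 4 1-dim characters of Z/4Z tensors with each irrep of D_11, giving 4 copies of each D_11-dimension.)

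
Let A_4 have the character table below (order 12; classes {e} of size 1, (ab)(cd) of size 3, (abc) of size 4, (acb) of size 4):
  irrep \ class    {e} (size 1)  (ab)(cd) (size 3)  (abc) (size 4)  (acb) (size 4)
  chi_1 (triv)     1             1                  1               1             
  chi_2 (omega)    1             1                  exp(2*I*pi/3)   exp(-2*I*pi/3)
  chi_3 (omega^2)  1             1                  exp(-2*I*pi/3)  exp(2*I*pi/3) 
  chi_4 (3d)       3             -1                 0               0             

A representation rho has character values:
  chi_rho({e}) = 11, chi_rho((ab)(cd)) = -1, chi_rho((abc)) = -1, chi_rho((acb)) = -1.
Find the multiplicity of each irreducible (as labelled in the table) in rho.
Multiplicities: chi_1: 0, chi_2: 1, chi_3: 1, chi_4: 3.

Working: Use <chi_rho, chi> = (1/|G|) sum_C |C| * chi_rho(C) * conj(chi(C)) with |G| = 12 for each irreducible chi in the table:
  <chi_rho, chi_1> = (1/12)[1*(11)*conj(1) + 3*(-1)*conj(1) + 4*(-1)*conj(1) + 4*(-1)*conj(1)]
      = (1/12)[(11) + (-3) + (-4) + (-4)] = 0/12 = 0
  <chi_rho, chi_2> = (1/12)[1*(11)*conj(1) + 3*(-1)*conj(1) + 4*(-1)*conj(exp(2*I*pi/3)) + 4*(-1)*conj(exp(-2*I*pi/3))]
      = (1/12)[(11) + (-3) + (4 + 4*exp(2*I*pi/3)) + (4 + 4*exp(-2*I*pi/3))] = 12/12 = 1
  <chi_rho, chi_3> = (1/12)[1*(11)*conj(1) + 3*(-1)*conj(1) + 4*(-1)*conj(exp(-2*I*pi/3)) + 4*(-1)*conj(exp(2*I*pi/3))]
      = (1/12)[(11) + (-3) + (4 + 4*exp(-2*I*pi/3)) + (4 + 4*exp(2*I*pi/3))] = 12/12 = 1
  <chi_rho, chi_4> = (1/12)[1*(11)*conj(3) + 3*(-1)*conj(-1) + 4*(-1)*conj(0) + 4*(-1)*conj(0)]
      = (1/12)[(33) + (3) + (0) + (0)] = 36/12 = 3
(Exp terms are combined using exp(i*s)*conj(exp(i*t)) = exp(i*(s-t)), and sums of them are collapsed using the identity that for every m > 1 the m distinct m-th roots of unity sum to 0, e.g. 1 + exp(2*I*pi/3) + exp(-2*I*pi/3) = 0.)
Dimension check: dim(rho) = sum (mult * dim) = 0*1 + 1*1 + 1*1 + 3*3 = 11 = chi_rho(e) = 11.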